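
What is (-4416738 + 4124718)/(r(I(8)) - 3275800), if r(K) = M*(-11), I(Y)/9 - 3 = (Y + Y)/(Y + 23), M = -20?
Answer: 4867/54593 ≈ 0.089151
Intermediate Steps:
I(Y) = 27 + 18*Y/(23 + Y) (I(Y) = 27 + 9*((Y + Y)/(Y + 23)) = 27 + 9*((2*Y)/(23 + Y)) = 27 + 9*(2*Y/(23 + Y)) = 27 + 18*Y/(23 + Y))
r(K) = 220 (r(K) = -20*(-11) = 220)
(-4416738 + 4124718)/(r(I(8)) - 3275800) = (-4416738 + 4124718)/(220 - 3275800) = -292020/(-3275580) = -292020*(-1/3275580) = 4867/54593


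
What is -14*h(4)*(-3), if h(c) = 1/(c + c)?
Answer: 21/4 ≈ 5.2500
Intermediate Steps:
h(c) = 1/(2*c)
-14*h(4)*(-3) = -7/4*(-3) = 21/4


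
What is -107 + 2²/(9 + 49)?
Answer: -3101/29 ≈ -106.93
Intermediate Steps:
-107 + 2²/(9 + 49) = -107 + 4/58 = -107 + (1/58)*4 = -107 + 2/29 = -3101/29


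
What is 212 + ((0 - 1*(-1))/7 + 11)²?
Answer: 16472/49 ≈ 336.16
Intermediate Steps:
212 + ((0 - 1*(-1))/7 + 11)² = 212 + ((0 + 1)*(⅐) + 11)² = 212 + (1*(⅐) + 11)² = 212 + (⅐ + 11)² = 212 + (78/7)² = 212 + 6084/49 = 16472/49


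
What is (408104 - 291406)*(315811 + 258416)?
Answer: 67011142446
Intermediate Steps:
(408104 - 291406)*(315811 + 258416) = 116698*574227 = 67011142446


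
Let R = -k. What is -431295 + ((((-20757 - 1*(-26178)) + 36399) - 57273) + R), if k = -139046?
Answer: -307702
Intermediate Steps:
R = 139046 (R = -1*(-139046) = 139046)
-431295 + ((((-20757 - 1*(-26178)) + 36399) - 57273) + R) = -431295 + ((((-20757 - 1*(-26178)) + 36399) - 57273) + 139046) = -431295 + ((((-20757 + 26178) + 36399) - 57273) + 139046) = -431295 + (((5421 + 36399) - 57273) + 139046) = -431295 + ((41820 - 57273) + 139046) = -431295 + (-15453 + 139046) = -431295 + 123593 = -307702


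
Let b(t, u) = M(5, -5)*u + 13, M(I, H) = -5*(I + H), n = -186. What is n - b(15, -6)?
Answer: -199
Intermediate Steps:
M(I, H) = -5*H - 5*I (M(I, H) = -5*(H + I) = -5*H - 5*I)
b(t, u) = 13 (b(t, u) = (-5*(-5) - 5*5)*u + 13 = (25 - 25)*u + 13 = 0*u + 13 = 0 + 13 = 13)
n - b(15, -6) = -186 - 1*13 = -186 - 13 = -199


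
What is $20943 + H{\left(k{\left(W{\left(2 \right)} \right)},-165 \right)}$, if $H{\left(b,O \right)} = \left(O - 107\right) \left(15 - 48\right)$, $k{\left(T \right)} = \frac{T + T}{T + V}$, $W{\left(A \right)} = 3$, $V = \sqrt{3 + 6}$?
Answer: $29919$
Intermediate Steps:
$V = 3$ ($V = \sqrt{9} = 3$)
$k{\left(T \right)} = \frac{2 T}{3 + T}$ ($k{\left(T \right)} = \frac{T + T}{T + 3} = \frac{2 T}{3 + T}$)
$H{\left(b,O \right)} = 3531 - 33 O$ ($H{\left(b,O \right)} = \left(-107 + O\right) \left(-33\right) = 3531 - 33 O$)
$20943 + H{\left(k{\left(W{\left(2 \right)} \right)},-165 \right)} = 20943 + \left(3531 - -5445\right) = 20943 + \left(3531 + 5445\right) = 20943 + 8976 = 29919$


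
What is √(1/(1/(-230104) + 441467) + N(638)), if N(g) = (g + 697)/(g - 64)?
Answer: √7907485571718449730632714578/58308827153458 ≈ 1.5251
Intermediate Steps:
N(g) = (697 + g)/(-64 + g)
√(1/(1/(-230104) + 441467) + N(638)) = √(1/(1/(-230104) + 441467) + (697 + 638)/(-64 + 638)) = √(1/(-1/230104 + 441467) + 1335/574) = √(1/(101583322567/230104) + (1/574)*1335) = √(230104/101583322567 + 1335/574) = √(135613867706641/58308827153458) = √7907485571718449730632714578/58308827153458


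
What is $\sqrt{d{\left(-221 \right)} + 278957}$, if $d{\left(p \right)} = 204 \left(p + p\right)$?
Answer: $\sqrt{188789} \approx 434.5$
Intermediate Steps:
$d{\left(p \right)} = 408 p$ ($d{\left(p \right)} = 204 \cdot 2 p = 408 p$)
$\sqrt{d{\left(-221 \right)} + 278957} = \sqrt{408 \left(-221\right) + 278957} = \sqrt{-90168 + 278957} = \sqrt{188789}$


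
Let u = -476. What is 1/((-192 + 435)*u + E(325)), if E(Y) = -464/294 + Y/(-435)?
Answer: -4263/493102597 ≈ -8.6453e-6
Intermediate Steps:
E(Y) = -232/147 - Y/435 (E(Y) = -464*1/294 + Y*(-1/435) = -232/147 - Y/435)
1/((-192 + 435)*u + E(325)) = 1/((-192 + 435)*(-476) + (-232/147 - 1/435*325)) = 1/(243*(-476) + (-232/147 - 65/87)) = 1/(-115668 - 9913/4263) = 1/(-493102597/4263) = -4263/493102597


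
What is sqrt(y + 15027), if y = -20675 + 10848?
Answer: 20*sqrt(13) ≈ 72.111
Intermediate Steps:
y = -9827
sqrt(y + 15027) = sqrt(-9827 + 15027) = sqrt(5200) = 20*sqrt(13)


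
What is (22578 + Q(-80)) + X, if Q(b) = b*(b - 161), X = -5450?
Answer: 36408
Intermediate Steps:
Q(b) = b*(-161 + b)
(22578 + Q(-80)) + X = (22578 - 80*(-161 - 80)) - 5450 = (22578 - 80*(-241)) - 5450 = (22578 + 19280) - 5450 = 41858 - 5450 = 36408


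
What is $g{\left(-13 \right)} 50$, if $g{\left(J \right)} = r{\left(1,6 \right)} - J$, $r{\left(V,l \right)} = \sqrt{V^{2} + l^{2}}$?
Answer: $650 + 50 \sqrt{37} \approx 954.14$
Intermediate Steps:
$g{\left(J \right)} = \sqrt{37} - J$ ($g{\left(J \right)} = \sqrt{1^{2} + 6^{2}} - J = \sqrt{1 + 36} - J = \sqrt{37} - J$)
$g{\left(-13 \right)} 50 = \left(\sqrt{37} - -13\right) 50 = \left(\sqrt{37} + 13\right) 50 = \left(13 + \sqrt{37}\right) 50 = 650 + 50 \sqrt{37}$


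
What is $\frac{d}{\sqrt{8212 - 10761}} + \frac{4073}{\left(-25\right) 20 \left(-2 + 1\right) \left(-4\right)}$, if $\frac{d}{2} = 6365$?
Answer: $- \frac{4073}{2000} - \frac{12730 i \sqrt{2549}}{2549} \approx -2.0365 - 252.14 i$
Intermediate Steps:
$d = 12730$ ($d = 2 \cdot 6365 = 12730$)
$\frac{d}{\sqrt{8212 - 10761}} + \frac{4073}{\left(-25\right) 20 \left(-2 + 1\right) \left(-4\right)} = \frac{12730}{\sqrt{8212 - 10761}} + \frac{4073}{\left(-25\right) 20 \left(-2 + 1\right) \left(-4\right)} = \frac{12730}{\sqrt{-2549}} + \frac{4073}{\left(-500\right) \left(\left(-1\right) \left(-4\right)\right)} = \frac{12730}{i \sqrt{2549}} + \frac{4073}{\left(-500\right) 4} = 12730 \left(- \frac{i \sqrt{2549}}{2549}\right) + \frac{4073}{-2000} = - \frac{12730 i \sqrt{2549}}{2549} + 4073 \left(- \frac{1}{2000}\right) = - \frac{12730 i \sqrt{2549}}{2549} - \frac{4073}{2000} = - \frac{4073}{2000} - \frac{12730 i \sqrt{2549}}{2549}$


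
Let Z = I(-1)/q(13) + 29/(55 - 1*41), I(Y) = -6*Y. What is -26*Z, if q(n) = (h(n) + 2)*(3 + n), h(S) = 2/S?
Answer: -6539/112 ≈ -58.384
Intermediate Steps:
q(n) = (2 + 2/n)*(3 + n) (q(n) = (2/n + 2)*(3 + n) = (2 + 2/n)*(3 + n))
Z = 503/224 (Z = (-6*(-1))/(8 + 2*13 + 6/13) + 29/(55 - 1*41) = 6/(8 + 26 + 6*(1/13)) + 29/(55 - 41) = 6/(8 + 26 + 6/13) + 29/14 = 6/(448/13) + 29*(1/14) = 6*(13/448) + 29/14 = 39/224 + 29/14 = 503/224 ≈ 2.2455)
-26*Z = -26*503/224 = -6539/112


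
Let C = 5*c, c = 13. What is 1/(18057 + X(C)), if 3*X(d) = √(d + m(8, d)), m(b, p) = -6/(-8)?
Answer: 650052/11737988701 - 6*√263/11737988701 ≈ 5.5372e-5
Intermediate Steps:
m(b, p) = ¾ (m(b, p) = -6*(-⅛) = ¾)
C = 65 (C = 5*13 = 65)
X(d) = √(¾ + d)/3 (X(d) = √(d + ¾)/3 = √(¾ + d)/3)
1/(18057 + X(C)) = 1/(18057 + √(3 + 4*65)/6) = 1/(18057 + √(3 + 260)/6) = 1/(18057 + √263/6)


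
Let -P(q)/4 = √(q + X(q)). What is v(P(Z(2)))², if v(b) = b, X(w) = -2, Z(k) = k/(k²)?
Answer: -24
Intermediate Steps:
Z(k) = 1/k (Z(k) = k/k² = 1/k)
P(q) = -4*√(-2 + q) (P(q) = -4*√(q - 2) = -4*√(-2 + q))
v(P(Z(2)))² = (-4*√(-2 + 1/2))² = (-4*√(-2 + ½))² = (-2*I*√6)² = -24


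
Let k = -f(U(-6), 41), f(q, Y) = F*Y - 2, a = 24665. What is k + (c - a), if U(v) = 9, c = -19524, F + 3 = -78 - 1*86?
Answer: -37340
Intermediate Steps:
F = -167 (F = -3 + (-78 - 1*86) = -3 + (-78 - 86) = -3 - 164 = -167)
f(q, Y) = -2 - 167*Y (f(q, Y) = -167*Y - 2 = -2 - 167*Y)
k = 6849 (k = -(-2 - 167*41) = -(-2 - 6847) = -1*(-6849) = 6849)
k + (c - a) = 6849 + (-19524 - 1*24665) = 6849 + (-19524 - 24665) = 6849 - 44189 = -37340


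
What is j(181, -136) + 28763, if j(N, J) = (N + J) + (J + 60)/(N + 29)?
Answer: 3024802/105 ≈ 28808.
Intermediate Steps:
j(N, J) = J + N + (60 + J)/(29 + N) (j(N, J) = (J + N) + (60 + J)/(29 + N) = J + N + (60 + J)/(29 + N))
j(181, -136) + 28763 = (60 + 181**2 + 29*181 + 30*(-136) - 136*181)/(29 + 181) + 28763 = (60 + 32761 + 5249 - 4080 - 24616)/210 + 28763 = (1/210)*9374 + 28763 = 4687/105 + 28763 = 3024802/105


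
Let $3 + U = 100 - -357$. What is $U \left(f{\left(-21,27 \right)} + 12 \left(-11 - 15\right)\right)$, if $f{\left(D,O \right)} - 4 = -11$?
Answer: $-144826$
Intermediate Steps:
$f{\left(D,O \right)} = -7$ ($f{\left(D,O \right)} = 4 - 11 = -7$)
$U = 454$ ($U = -3 + \left(100 - -357\right) = -3 + \left(100 + 357\right) = -3 + 457 = 454$)
$U \left(f{\left(-21,27 \right)} + 12 \left(-11 - 15\right)\right) = 454 \left(-7 + 12 \left(-11 - 15\right)\right) = 454 \left(-7 + 12 \left(-26\right)\right) = 454 \left(-7 - 312\right) = 454 \left(-319\right) = -144826$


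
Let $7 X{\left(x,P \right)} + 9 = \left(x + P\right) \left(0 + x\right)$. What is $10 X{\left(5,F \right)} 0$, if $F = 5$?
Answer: $0$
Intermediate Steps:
$X{\left(x,P \right)} = - \frac{9}{7} + \frac{x \left(P + x\right)}{7}$ ($X{\left(x,P \right)} = - \frac{9}{7} + \frac{\left(x + P\right) \left(0 + x\right)}{7} = - \frac{9}{7} + \frac{\left(P + x\right) x}{7} = - \frac{9}{7} + \frac{x \left(P + x\right)}{7}$)
$10 X{\left(5,F \right)} 0 = 10 \left(- \frac{9}{7} + \frac{5^{2}}{7} + \frac{1}{7} \cdot 5 \cdot 5\right) 0 = 10 \left(- \frac{9}{7} + \frac{1}{7} \cdot 25 + \frac{25}{7}\right) 0 = 10 \left(- \frac{9}{7} + \frac{25}{7} + \frac{25}{7}\right) 0 = 10 \cdot \frac{41}{7} \cdot 0 = \frac{410}{7} \cdot 0 = 0$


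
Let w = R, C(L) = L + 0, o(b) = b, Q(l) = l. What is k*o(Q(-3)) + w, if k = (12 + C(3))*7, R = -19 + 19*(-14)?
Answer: -600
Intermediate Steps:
R = -285 (R = -19 - 266 = -285)
C(L) = L
w = -285
k = 105 (k = (12 + 3)*7 = 15*7 = 105)
k*o(Q(-3)) + w = 105*(-3) - 285 = -315 - 285 = -600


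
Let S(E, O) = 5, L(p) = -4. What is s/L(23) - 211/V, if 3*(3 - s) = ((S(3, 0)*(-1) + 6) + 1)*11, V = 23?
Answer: -2233/276 ≈ -8.0906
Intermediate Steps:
s = -13/3 (s = 3 - ((5*(-1) + 6) + 1)*11/3 = 3 - ((-5 + 6) + 1)*11/3 = 3 - (1 + 1)*11/3 = 3 - 2*11/3 = 3 - ⅓*22 = 3 - 22/3 = -13/3 ≈ -4.3333)
s/L(23) - 211/V = -13/3/(-4) - 211/23 = -13/3*(-¼) - 211*1/23 = 13/12 - 211/23 = -2233/276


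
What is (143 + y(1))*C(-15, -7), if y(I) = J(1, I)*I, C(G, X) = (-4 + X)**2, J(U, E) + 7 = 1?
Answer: 16577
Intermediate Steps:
J(U, E) = -6 (J(U, E) = -7 + 1 = -6)
y(I) = -6*I
(143 + y(1))*C(-15, -7) = (143 - 6*1)*(-4 - 7)**2 = (143 - 6)*(-11)**2 = 137*121 = 16577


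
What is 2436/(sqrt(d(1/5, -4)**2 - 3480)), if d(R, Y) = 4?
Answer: -609*I*sqrt(866)/433 ≈ -41.389*I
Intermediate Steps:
2436/(sqrt(d(1/5, -4)**2 - 3480)) = 2436/(sqrt(4**2 - 3480)) = 2436/(sqrt(16 - 3480)) = 2436/(sqrt(-3464)) = 2436/((2*I*sqrt(866))) = 2436*(-I*sqrt(866)/1732) = -609*I*sqrt(866)/433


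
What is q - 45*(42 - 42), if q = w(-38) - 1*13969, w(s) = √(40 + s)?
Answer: -13969 + √2 ≈ -13968.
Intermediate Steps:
q = -13969 + √2 (q = √(40 - 38) - 1*13969 = √2 - 13969 = -13969 + √2 ≈ -13968.)
q - 45*(42 - 42) = (-13969 + √2) - 45*(42 - 42) = (-13969 + √2) - 45*0 = (-13969 + √2) + 0 = -13969 + √2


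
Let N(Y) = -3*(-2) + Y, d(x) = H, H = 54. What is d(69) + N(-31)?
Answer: 29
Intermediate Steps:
d(x) = 54
N(Y) = 6 + Y
d(69) + N(-31) = 54 + (6 - 31) = 54 - 25 = 29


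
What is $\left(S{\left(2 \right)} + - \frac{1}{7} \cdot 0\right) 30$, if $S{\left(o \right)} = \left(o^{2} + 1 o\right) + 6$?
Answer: $360$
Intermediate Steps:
$S{\left(o \right)} = 6 + o + o^{2}$ ($S{\left(o \right)} = \left(o^{2} + o\right) + 6 = \left(o + o^{2}\right) + 6 = 6 + o + o^{2}$)
$\left(S{\left(2 \right)} + - \frac{1}{7} \cdot 0\right) 30 = \left(\left(6 + 2 + 2^{2}\right) + - \frac{1}{7} \cdot 0\right) 30 = \left(\left(6 + 2 + 4\right) + \left(-1\right) \frac{1}{7} \cdot 0\right) 30 = \left(12 - 0\right) 30 = \left(12 + 0\right) 30 = 12 \cdot 30 = 360$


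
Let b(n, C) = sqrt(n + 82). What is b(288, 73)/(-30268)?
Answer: -sqrt(370)/30268 ≈ -0.00063550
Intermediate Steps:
b(n, C) = sqrt(82 + n)
b(288, 73)/(-30268) = sqrt(82 + 288)/(-30268) = sqrt(370)*(-1/30268) = -sqrt(370)/30268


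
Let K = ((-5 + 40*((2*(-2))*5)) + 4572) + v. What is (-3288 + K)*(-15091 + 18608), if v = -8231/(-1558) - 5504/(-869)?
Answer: 2336156800993/1353902 ≈ 1.7255e+6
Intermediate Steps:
v = 15727971/1353902 (v = -8231*(-1/1558) - 5504*(-1/869) = 8231/1558 + 5504/869 = 15727971/1353902 ≈ 11.617)
K = 5115876805/1353902 (K = ((-5 + 40*((2*(-2))*5)) + 4572) + 15727971/1353902 = ((-5 + 40*(-4*5)) + 4572) + 15727971/1353902 = ((-5 + 40*(-20)) + 4572) + 15727971/1353902 = ((-5 - 800) + 4572) + 15727971/1353902 = (-805 + 4572) + 15727971/1353902 = 3767 + 15727971/1353902 = 5115876805/1353902 ≈ 3778.6)
(-3288 + K)*(-15091 + 18608) = (-3288 + 5115876805/1353902)*(-15091 + 18608) = (664247029/1353902)*3517 = 2336156800993/1353902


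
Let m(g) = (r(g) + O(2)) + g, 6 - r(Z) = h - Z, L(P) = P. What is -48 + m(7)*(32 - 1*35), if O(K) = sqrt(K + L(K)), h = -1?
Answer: -117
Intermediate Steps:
r(Z) = 7 + Z (r(Z) = 6 - (-1 - Z) = 6 + (1 + Z) = 7 + Z)
O(K) = sqrt(2)*sqrt(K) (O(K) = sqrt(K + K) = sqrt(2*K) = sqrt(2)*sqrt(K))
m(g) = 9 + 2*g (m(g) = ((7 + g) + sqrt(2)*sqrt(2)) + g = ((7 + g) + 2) + g = (9 + g) + g = 9 + 2*g)
-48 + m(7)*(32 - 1*35) = -48 + (9 + 2*7)*(32 - 1*35) = -48 + (9 + 14)*(32 - 35) = -48 + 23*(-3) = -48 - 69 = -117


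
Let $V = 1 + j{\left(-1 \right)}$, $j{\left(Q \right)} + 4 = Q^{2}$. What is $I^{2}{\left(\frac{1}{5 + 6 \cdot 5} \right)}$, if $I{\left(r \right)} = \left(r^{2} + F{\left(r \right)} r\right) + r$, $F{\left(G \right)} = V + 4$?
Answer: $\frac{11236}{1500625} \approx 0.0074876$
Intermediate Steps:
$j{\left(Q \right)} = -4 + Q^{2}$
$V = -2$ ($V = 1 - \left(4 - \left(-1\right)^{2}\right) = 1 + \left(-4 + 1\right) = 1 - 3 = -2$)
$F{\left(G \right)} = 2$ ($F{\left(G \right)} = -2 + 4 = 2$)
$I{\left(r \right)} = r^{2} + 3 r$ ($I{\left(r \right)} = \left(r^{2} + 2 r\right) + r = r^{2} + 3 r$)
$I^{2}{\left(\frac{1}{5 + 6 \cdot 5} \right)} = \left(\frac{3 + \frac{1}{5 + 6 \cdot 5}}{5 + 6 \cdot 5}\right)^{2} = \left(\frac{3 + \frac{1}{5 + 30}}{5 + 30}\right)^{2} = \left(\frac{3 + \frac{1}{35}}{35}\right)^{2} = \left(\frac{1}{35} \cdot \frac{106}{35}\right)^{2} = \left(\frac{106}{1225}\right)^{2} = \frac{11236}{1500625}$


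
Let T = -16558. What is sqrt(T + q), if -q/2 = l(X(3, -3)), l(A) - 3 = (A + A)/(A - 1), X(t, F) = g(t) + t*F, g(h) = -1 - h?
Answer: 3*I*sqrt(90202)/7 ≈ 128.72*I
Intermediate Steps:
X(t, F) = -1 - t + F*t (X(t, F) = (-1 - t) + t*F = (-1 - t) + F*t = -1 - t + F*t)
l(A) = 3 + 2*A/(-1 + A) (l(A) = 3 + (A + A)/(A - 1) = 3 + (2*A)/(-1 + A) = 3 + 2*A/(-1 + A))
q = -68/7 (q = -2*(-3 + 5*(-1 - 1*3 - 3*3))/(-1 + (-1 - 1*3 - 3*3)) = -2*(-3 + 5*(-1 - 3 - 9))/(-1 + (-1 - 3 - 9)) = -2*(-3 + 5*(-13))/(-1 - 13) = -2*(-3 - 65)/(-14) = -(-1)*(-68)/7 = -2*34/7 = -68/7 ≈ -9.7143)
sqrt(T + q) = sqrt(-16558 - 68/7) = sqrt(-115974/7) = 3*I*sqrt(90202)/7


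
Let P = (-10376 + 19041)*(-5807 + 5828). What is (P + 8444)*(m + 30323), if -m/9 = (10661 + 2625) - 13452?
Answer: 6058243153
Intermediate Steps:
m = 1494 (m = -9*((10661 + 2625) - 13452) = -9*(13286 - 13452) = -9*(-166) = 1494)
P = 181965 (P = 8665*21 = 181965)
(P + 8444)*(m + 30323) = (181965 + 8444)*(1494 + 30323) = 190409*31817 = 6058243153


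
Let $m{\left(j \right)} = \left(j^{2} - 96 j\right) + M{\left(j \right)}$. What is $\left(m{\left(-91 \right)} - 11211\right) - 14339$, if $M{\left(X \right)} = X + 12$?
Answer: $-8612$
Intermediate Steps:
$M{\left(X \right)} = 12 + X$
$m{\left(j \right)} = 12 + j^{2} - 95 j$ ($m{\left(j \right)} = \left(j^{2} - 96 j\right) + \left(12 + j\right) = 12 + j^{2} - 95 j$)
$\left(m{\left(-91 \right)} - 11211\right) - 14339 = \left(\left(12 + \left(-91\right)^{2} - -8645\right) - 11211\right) - 14339 = \left(\left(12 + 8281 + 8645\right) - 11211\right) - 14339 = \left(16938 - 11211\right) - 14339 = 5727 - 14339 = -8612$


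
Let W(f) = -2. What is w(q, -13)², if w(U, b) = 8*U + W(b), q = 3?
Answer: 484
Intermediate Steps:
w(U, b) = -2 + 8*U (w(U, b) = 8*U - 2 = -2 + 8*U)
w(q, -13)² = (-2 + 8*3)² = (-2 + 24)² = 22² = 484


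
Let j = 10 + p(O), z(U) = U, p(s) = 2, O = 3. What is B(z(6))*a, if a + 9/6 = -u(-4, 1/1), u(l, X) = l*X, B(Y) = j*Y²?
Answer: 1080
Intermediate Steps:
j = 12 (j = 10 + 2 = 12)
B(Y) = 12*Y²
u(l, X) = X*l
a = 5/2 (a = -3/2 - (-4)/1 = -3/2 - (-4) = -3/2 - 1*(-4) = -3/2 + 4 = 5/2 ≈ 2.5000)
B(z(6))*a = (12*6²)*(5/2) = (12*36)*(5/2) = 432*(5/2) = 1080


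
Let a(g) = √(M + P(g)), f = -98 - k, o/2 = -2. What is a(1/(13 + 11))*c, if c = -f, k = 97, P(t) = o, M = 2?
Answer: 195*I*√2 ≈ 275.77*I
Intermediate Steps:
o = -4 (o = 2*(-2) = -4)
P(t) = -4
f = -195 (f = -98 - 1*97 = -98 - 97 = -195)
a(g) = I*√2 (a(g) = √(2 - 4) = √(-2) = I*√2)
c = 195 (c = -1*(-195) = 195)
a(1/(13 + 11))*c = (I*√2)*195 = 195*I*√2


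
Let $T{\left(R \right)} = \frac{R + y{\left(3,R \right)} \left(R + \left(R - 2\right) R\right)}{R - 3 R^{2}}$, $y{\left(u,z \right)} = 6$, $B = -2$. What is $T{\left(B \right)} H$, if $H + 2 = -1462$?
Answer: $\frac{24888}{7} \approx 3555.4$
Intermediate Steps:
$H = -1464$ ($H = -2 - 1462 = -1464$)
$T{\left(R \right)} = \frac{7 R + 6 R \left(-2 + R\right)}{R - 3 R^{2}}$ ($T{\left(R \right)} = \frac{R + 6 \left(R + \left(R - 2\right) R\right)}{R - 3 R^{2}} = \frac{R + 6 \left(R + \left(-2 + R\right) R\right)}{R - 3 R^{2}} = \frac{R + 6 \left(R + R \left(-2 + R\right)\right)}{R - 3 R^{2}} = \frac{R + \left(6 R + 6 R \left(-2 + R\right)\right)}{R - 3 R^{2}} = \frac{7 R + 6 R \left(-2 + R\right)}{R - 3 R^{2}}$)
$T{\left(B \right)} H = \frac{5 - -12}{-1 + 3 \left(-2\right)} \left(-1464\right) = \frac{5 + 12}{-1 - 6} \left(-1464\right) = \frac{1}{-7} \cdot 17 \left(-1464\right) = \left(- \frac{1}{7}\right) 17 \left(-1464\right) = \left(- \frac{17}{7}\right) \left(-1464\right) = \frac{24888}{7}$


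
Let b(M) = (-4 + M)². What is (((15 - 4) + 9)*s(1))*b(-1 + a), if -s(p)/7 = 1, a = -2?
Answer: -6860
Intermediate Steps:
s(p) = -7 (s(p) = -7*1 = -7)
(((15 - 4) + 9)*s(1))*b(-1 + a) = (((15 - 4) + 9)*(-7))*(-4 + (-1 - 2))² = ((11 + 9)*(-7))*(-4 - 3)² = (20*(-7))*(-7)² = -140*49 = -6860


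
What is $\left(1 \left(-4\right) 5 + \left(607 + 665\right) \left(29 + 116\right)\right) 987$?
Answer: $182022540$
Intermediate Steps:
$\left(1 \left(-4\right) 5 + \left(607 + 665\right) \left(29 + 116\right)\right) 987 = \left(\left(-4\right) 5 + 1272 \cdot 145\right) 987 = \left(-20 + 184440\right) 987 = 184420 \cdot 987 = 182022540$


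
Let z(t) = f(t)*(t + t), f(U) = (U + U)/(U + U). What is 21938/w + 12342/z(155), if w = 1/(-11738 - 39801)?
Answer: -175252694039/155 ≈ -1.1307e+9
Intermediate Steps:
f(U) = 1 (f(U) = (2*U)/((2*U)) = (2*U)*(1/(2*U)) = 1)
w = -1/51539 (w = 1/(-51539) = -1/51539 ≈ -1.9403e-5)
z(t) = 2*t (z(t) = 1*(t + t) = 1*(2*t) = 2*t)
21938/w + 12342/z(155) = 21938/(-1/51539) + 12342/((2*155)) = 21938*(-51539) + 12342/310 = -1130662582 + 12342*(1/310) = -1130662582 + 6171/155 = -175252694039/155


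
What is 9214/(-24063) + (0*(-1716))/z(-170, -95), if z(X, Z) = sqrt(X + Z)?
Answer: -9214/24063 ≈ -0.38291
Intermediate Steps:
9214/(-24063) + (0*(-1716))/z(-170, -95) = 9214/(-24063) + (0*(-1716))/(sqrt(-170 - 95)) = 9214*(-1/24063) + 0/(sqrt(-265)) = -9214/24063 + 0/((I*sqrt(265))) = -9214/24063 + 0*(-I*sqrt(265)/265) = -9214/24063 + 0 = -9214/24063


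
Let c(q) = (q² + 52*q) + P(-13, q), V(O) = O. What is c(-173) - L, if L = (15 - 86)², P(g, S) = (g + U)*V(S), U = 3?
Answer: 17622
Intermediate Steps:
P(g, S) = S*(3 + g) (P(g, S) = (g + 3)*S = (3 + g)*S = S*(3 + g))
L = 5041 (L = (-71)² = 5041)
c(q) = q² + 42*q (c(q) = (q² + 52*q) + q*(3 - 13) = (q² + 52*q) + q*(-10) = (q² + 52*q) - 10*q = q² + 42*q)
c(-173) - L = -173*(42 - 173) - 1*5041 = -173*(-131) - 5041 = 22663 - 5041 = 17622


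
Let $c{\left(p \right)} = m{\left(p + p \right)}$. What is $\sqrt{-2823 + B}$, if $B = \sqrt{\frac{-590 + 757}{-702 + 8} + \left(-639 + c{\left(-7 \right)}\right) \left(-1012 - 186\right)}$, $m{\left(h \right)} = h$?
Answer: $\frac{\sqrt{-1359658428 + 2082 \sqrt{41864537454}}}{694} \approx 44.029 i$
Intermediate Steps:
$c{\left(p \right)} = 2 p$ ($c{\left(p \right)} = p + p = 2 p$)
$B = \frac{3 \sqrt{41864537454}}{694}$ ($B = \sqrt{\frac{-590 + 757}{-702 + 8} + \left(-639 + 2 \left(-7\right)\right) \left(-1012 - 186\right)} = \sqrt{\frac{167}{-694} + \left(-639 - 14\right) \left(-1198\right)} = \sqrt{167 \left(- \frac{1}{694}\right) - -782294} = \sqrt{- \frac{167}{694} + 782294} = \sqrt{\frac{542911869}{694}} = \frac{3 \sqrt{41864537454}}{694} \approx 884.47$)
$\sqrt{-2823 + B} = \sqrt{-2823 + \frac{3 \sqrt{41864537454}}{694}}$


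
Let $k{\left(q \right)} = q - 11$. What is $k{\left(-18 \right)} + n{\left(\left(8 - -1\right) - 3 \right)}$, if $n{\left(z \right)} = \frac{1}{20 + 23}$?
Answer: $- \frac{1246}{43} \approx -28.977$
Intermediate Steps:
$n{\left(z \right)} = \frac{1}{43}$
$k{\left(q \right)} = -11 + q$ ($k{\left(q \right)} = q - 11 = -11 + q$)
$k{\left(-18 \right)} + n{\left(\left(8 - -1\right) - 3 \right)} = \left(-11 - 18\right) + \frac{1}{43} = -29 + \frac{1}{43} = - \frac{1246}{43}$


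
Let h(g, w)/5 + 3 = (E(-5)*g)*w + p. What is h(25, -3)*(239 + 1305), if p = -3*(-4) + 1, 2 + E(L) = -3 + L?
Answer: 5867200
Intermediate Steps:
E(L) = -5 + L (E(L) = -2 + (-3 + L) = -5 + L)
p = 13 (p = 12 + 1 = 13)
h(g, w) = 50 - 50*g*w (h(g, w) = -15 + 5*(((-5 - 5)*g)*w + 13) = -15 + 5*((-10*g)*w + 13) = -15 + 5*(-10*g*w + 13) = -15 + 5*(13 - 10*g*w) = -15 + (65 - 50*g*w) = 50 - 50*g*w)
h(25, -3)*(239 + 1305) = (50 - 50*25*(-3))*(239 + 1305) = (50 + 3750)*1544 = 3800*1544 = 5867200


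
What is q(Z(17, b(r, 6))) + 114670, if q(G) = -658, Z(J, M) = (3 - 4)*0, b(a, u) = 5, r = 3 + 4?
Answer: 114012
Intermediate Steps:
r = 7
Z(J, M) = 0 (Z(J, M) = -1*0 = 0)
q(Z(17, b(r, 6))) + 114670 = -658 + 114670 = 114012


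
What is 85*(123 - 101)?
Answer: 1870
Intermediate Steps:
85*(123 - 101) = 85*22 = 1870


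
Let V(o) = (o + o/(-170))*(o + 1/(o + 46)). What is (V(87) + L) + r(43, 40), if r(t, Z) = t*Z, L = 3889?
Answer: 148481303/11305 ≈ 13134.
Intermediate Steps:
V(o) = 169*o*(o + 1/(46 + o))/170 (V(o) = (o + o*(-1/170))*(o + 1/(46 + o)) = (o - o/170)*(o + 1/(46 + o)) = (169*o/170)*(o + 1/(46 + o)) = 169*o*(o + 1/(46 + o))/170)
r(t, Z) = Z*t
(V(87) + L) + r(43, 40) = ((169/170)*87*(1 + 87² + 46*87)/(46 + 87) + 3889) + 40*43 = ((169/170)*87*(1 + 7569 + 4002)/133 + 3889) + 1720 = ((169/170)*87*(1/133)*11572 + 3889) + 1720 = (85071558/11305 + 3889) + 1720 = 129036703/11305 + 1720 = 148481303/11305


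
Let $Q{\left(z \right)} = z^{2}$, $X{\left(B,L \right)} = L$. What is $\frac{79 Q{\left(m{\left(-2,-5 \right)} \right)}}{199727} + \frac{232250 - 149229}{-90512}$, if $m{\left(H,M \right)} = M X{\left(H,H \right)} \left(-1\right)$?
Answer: $- \frac{15866490467}{18077690224} \approx -0.87768$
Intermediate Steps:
$m{\left(H,M \right)} = - H M$ ($m{\left(H,M \right)} = M H \left(-1\right) = H M \left(-1\right) = - H M$)
$\frac{79 Q{\left(m{\left(-2,-5 \right)} \right)}}{199727} + \frac{232250 - 149229}{-90512} = \frac{79 \left(\left(-1\right) \left(-2\right) \left(-5\right)\right)^{2}}{199727} + \frac{232250 - 149229}{-90512} = 79 \left(-10\right)^{2} \cdot \frac{1}{199727} + \left(232250 - 149229\right) \left(- \frac{1}{90512}\right) = 79 \cdot 100 \cdot \frac{1}{199727} + 83021 \left(- \frac{1}{90512}\right) = 7900 \cdot \frac{1}{199727} - \frac{83021}{90512} = \frac{7900}{199727} - \frac{83021}{90512} = - \frac{15866490467}{18077690224}$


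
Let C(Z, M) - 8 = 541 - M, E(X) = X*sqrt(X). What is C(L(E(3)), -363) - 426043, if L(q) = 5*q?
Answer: -425131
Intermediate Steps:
E(X) = X**(3/2)
C(Z, M) = 549 - M (C(Z, M) = 8 + (541 - M) = 549 - M)
C(L(E(3)), -363) - 426043 = (549 - 1*(-363)) - 426043 = (549 + 363) - 426043 = 912 - 426043 = -425131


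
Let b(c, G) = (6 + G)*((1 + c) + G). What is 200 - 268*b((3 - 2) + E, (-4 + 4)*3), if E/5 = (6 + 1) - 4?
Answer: -27136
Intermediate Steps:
E = 15 (E = 5*((6 + 1) - 4) = 5*(7 - 4) = 5*3 = 15)
b(c, G) = (6 + G)*(1 + G + c)
200 - 268*b((3 - 2) + E, (-4 + 4)*3) = 200 - 268*(6 + ((-4 + 4)*3)² + 6*((3 - 2) + 15) + 7*((-4 + 4)*3) + ((-4 + 4)*3)*((3 - 2) + 15)) = 200 - 268*(6 + (0*3)² + 6*(1 + 15) + 7*(0*3) + (0*3)*(1 + 15)) = 200 - 268*(6 + 0² + 6*16 + 7*0 + 0*16) = 200 - 268*(6 + 0 + 96 + 0 + 0) = 200 - 268*102 = 200 - 27336 = -27136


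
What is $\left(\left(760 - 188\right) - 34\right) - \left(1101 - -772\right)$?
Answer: $-1335$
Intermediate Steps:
$\left(\left(760 - 188\right) - 34\right) - \left(1101 - -772\right) = \left(572 - 34\right) - \left(1101 + 772\right) = 538 - 1873 = -1335$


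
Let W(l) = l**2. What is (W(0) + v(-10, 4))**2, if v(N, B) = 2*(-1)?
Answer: 4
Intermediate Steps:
v(N, B) = -2
(W(0) + v(-10, 4))**2 = (0**2 - 2)**2 = (0 - 2)**2 = (-2)**2 = 4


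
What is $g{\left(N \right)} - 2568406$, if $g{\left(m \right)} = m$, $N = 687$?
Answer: $-2567719$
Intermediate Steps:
$g{\left(N \right)} - 2568406 = 687 - 2568406 = -2567719$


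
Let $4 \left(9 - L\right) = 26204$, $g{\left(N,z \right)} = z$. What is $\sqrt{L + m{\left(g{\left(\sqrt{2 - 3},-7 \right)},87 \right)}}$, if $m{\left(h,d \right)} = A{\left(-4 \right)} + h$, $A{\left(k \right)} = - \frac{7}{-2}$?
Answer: $\frac{i \sqrt{26182}}{2} \approx 80.904 i$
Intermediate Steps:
$A{\left(k \right)} = \frac{7}{2}$ ($A{\left(k \right)} = \left(-7\right) \left(- \frac{1}{2}\right) = \frac{7}{2}$)
$m{\left(h,d \right)} = \frac{7}{2} + h$
$L = -6542$ ($L = 9 - 6551 = -6542$)
$\sqrt{L + m{\left(g{\left(\sqrt{2 - 3},-7 \right)},87 \right)}} = \sqrt{-6542 + \left(\frac{7}{2} - 7\right)} = \sqrt{-6542 - \frac{7}{2}} = \sqrt{- \frac{13091}{2}} = \frac{i \sqrt{26182}}{2}$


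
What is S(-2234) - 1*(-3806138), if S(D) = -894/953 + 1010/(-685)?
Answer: 496932868434/130561 ≈ 3.8061e+6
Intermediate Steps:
S(D) = -314984/130561 (S(D) = -894*1/953 + 1010*(-1/685) = -894/953 - 202/137 = -314984/130561)
S(-2234) - 1*(-3806138) = -314984/130561 - 1*(-3806138) = -314984/130561 + 3806138 = 496932868434/130561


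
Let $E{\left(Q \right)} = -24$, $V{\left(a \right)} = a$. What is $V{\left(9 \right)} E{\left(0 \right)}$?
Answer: $-216$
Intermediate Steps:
$V{\left(9 \right)} E{\left(0 \right)} = 9 \left(-24\right) = -216$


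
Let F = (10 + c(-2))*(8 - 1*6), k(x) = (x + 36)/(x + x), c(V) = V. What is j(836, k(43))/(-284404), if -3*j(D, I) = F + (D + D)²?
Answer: 698900/213303 ≈ 3.2766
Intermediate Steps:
k(x) = (36 + x)/(2*x) (k(x) = (36 + x)/((2*x)) = (36 + x)*(1/(2*x)) = (36 + x)/(2*x))
F = 16 (F = (10 - 2)*(8 - 1*6) = 8*(8 - 6) = 8*2 = 16)
j(D, I) = -16/3 - 4*D²/3 (j(D, I) = -(16 + (D + D)²)/3 = -(16 + (2*D)²)/3 = -(16 + 4*D²)/3 = -16/3 - 4*D²/3)
j(836, k(43))/(-284404) = (-16/3 - 4/3*836²)/(-284404) = (-16/3 - 4/3*698896)*(-1/284404) = (-16/3 - 2795584/3)*(-1/284404) = -2795600/3*(-1/284404) = 698900/213303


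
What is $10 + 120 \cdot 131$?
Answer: $15730$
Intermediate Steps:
$10 + 120 \cdot 131 = 10 + 15720 = 15730$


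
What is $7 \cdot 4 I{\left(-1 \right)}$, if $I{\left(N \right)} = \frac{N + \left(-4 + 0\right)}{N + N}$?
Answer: $70$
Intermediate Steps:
$I{\left(N \right)} = \frac{-4 + N}{2 N}$ ($I{\left(N \right)} = \frac{N - 4}{2 N} = \left(-4 + N\right) \frac{1}{2 N} = \frac{-4 + N}{2 N}$)
$7 \cdot 4 I{\left(-1 \right)} = 7 \cdot 4 \frac{-4 - 1}{2 \left(-1\right)} = 28 \cdot \frac{1}{2} \left(-1\right) \left(-5\right) = 28 \cdot \frac{5}{2} = 70$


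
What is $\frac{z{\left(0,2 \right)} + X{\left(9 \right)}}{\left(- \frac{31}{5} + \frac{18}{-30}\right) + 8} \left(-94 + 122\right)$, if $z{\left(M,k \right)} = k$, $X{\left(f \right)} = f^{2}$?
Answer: $\frac{5810}{3} \approx 1936.7$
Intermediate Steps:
$\frac{z{\left(0,2 \right)} + X{\left(9 \right)}}{\left(- \frac{31}{5} + \frac{18}{-30}\right) + 8} \left(-94 + 122\right) = \frac{2 + 9^{2}}{\left(- \frac{31}{5} + \frac{18}{-30}\right) + 8} \left(-94 + 122\right) = \frac{2 + 81}{\left(\left(-31\right) \frac{1}{5} + 18 \left(- \frac{1}{30}\right)\right) + 8} \cdot 28 = \frac{83}{\left(- \frac{31}{5} - \frac{3}{5}\right) + 8} \cdot 28 = \frac{83}{- \frac{34}{5} + 8} \cdot 28 = \frac{83}{\frac{6}{5}} \cdot 28 = 83 \cdot \frac{5}{6} \cdot 28 = \frac{415}{6} \cdot 28 = \frac{5810}{3}$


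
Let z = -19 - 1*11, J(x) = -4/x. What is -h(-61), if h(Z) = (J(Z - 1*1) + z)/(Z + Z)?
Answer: -464/1891 ≈ -0.24537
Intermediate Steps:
z = -30 (z = -19 - 11 = -30)
h(Z) = (-30 - 4/(-1 + Z))/(2*Z) (h(Z) = (-4/(Z - 1*1) - 30)/(Z + Z) = (-4/(Z - 1) - 30)/((2*Z)) = (-4/(-1 + Z) - 30)*(1/(2*Z)) = (-30 - 4/(-1 + Z))*(1/(2*Z)) = (-30 - 4/(-1 + Z))/(2*Z))
-h(-61) = -(13 - 15*(-61))/((-61)*(-1 - 61)) = -(-1)*(13 + 915)/(61*(-62)) = -(-1)*(-1)*928/(61*62) = -1*464/1891 = -464/1891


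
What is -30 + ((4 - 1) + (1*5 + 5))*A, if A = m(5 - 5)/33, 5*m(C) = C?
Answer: -30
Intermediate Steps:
m(C) = C/5
A = 0 (A = ((5 - 5)/5)/33 = ((1/5)*0)*(1/33) = 0*(1/33) = 0)
-30 + ((4 - 1) + (1*5 + 5))*A = -30 + ((4 - 1) + (1*5 + 5))*0 = -30 + (3 + (5 + 5))*0 = -30 + (3 + 10)*0 = -30 + 13*0 = -30 + 0 = -30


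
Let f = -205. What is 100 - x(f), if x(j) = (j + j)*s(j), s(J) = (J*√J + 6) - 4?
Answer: 920 - 84050*I*√205 ≈ 920.0 - 1.2034e+6*I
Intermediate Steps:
s(J) = 2 + J^(3/2) (s(J) = (J^(3/2) + 6) - 4 = (6 + J^(3/2)) - 4 = 2 + J^(3/2))
x(j) = 2*j*(2 + j^(3/2)) (x(j) = (j + j)*(2 + j^(3/2)) = (2*j)*(2 + j^(3/2)) = 2*j*(2 + j^(3/2)))
100 - x(f) = 100 - 2*(-205)*(2 + (-205)^(3/2)) = 100 - 2*(-205)*(2 - 205*I*√205) = 100 - (-820 + 84050*I*√205) = 100 + (820 - 84050*I*√205) = 920 - 84050*I*√205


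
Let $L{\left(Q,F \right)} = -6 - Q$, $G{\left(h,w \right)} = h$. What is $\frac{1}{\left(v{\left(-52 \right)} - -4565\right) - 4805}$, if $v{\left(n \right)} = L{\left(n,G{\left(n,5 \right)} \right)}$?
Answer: $- \frac{1}{194} \approx -0.0051546$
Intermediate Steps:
$v{\left(n \right)} = -6 - n$
$\frac{1}{\left(v{\left(-52 \right)} - -4565\right) - 4805} = \frac{1}{\left(\left(-6 - -52\right) - -4565\right) - 4805} = \frac{1}{\left(\left(-6 + 52\right) + 4565\right) - 4805} = \frac{1}{\left(46 + 4565\right) - 4805} = \frac{1}{4611 - 4805} = \frac{1}{-194} = - \frac{1}{194}$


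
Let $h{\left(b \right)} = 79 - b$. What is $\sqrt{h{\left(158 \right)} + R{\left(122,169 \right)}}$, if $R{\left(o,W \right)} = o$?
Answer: $\sqrt{43} \approx 6.5574$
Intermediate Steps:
$\sqrt{h{\left(158 \right)} + R{\left(122,169 \right)}} = \sqrt{\left(79 - 158\right) + 122} = \sqrt{-79 + 122} = \sqrt{43}$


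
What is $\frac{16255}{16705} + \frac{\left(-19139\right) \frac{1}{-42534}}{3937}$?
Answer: $\frac{544464563257}{559471692078} \approx 0.97318$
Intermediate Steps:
$\frac{16255}{16705} + \frac{\left(-19139\right) \frac{1}{-42534}}{3937} = 16255 \cdot \frac{1}{16705} + \left(-19139\right) \left(- \frac{1}{42534}\right) \frac{1}{3937} = \frac{3251}{3341} + \frac{19139}{42534} \cdot \frac{1}{3937} = \frac{3251}{3341} + \frac{19139}{167456358} = \frac{544464563257}{559471692078}$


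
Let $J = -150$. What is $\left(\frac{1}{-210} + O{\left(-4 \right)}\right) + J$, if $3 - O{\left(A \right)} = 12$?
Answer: $- \frac{33391}{210} \approx -159.0$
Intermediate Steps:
$O{\left(A \right)} = -9$ ($O{\left(A \right)} = 3 - 12 = -9$)
$\left(\frac{1}{-210} + O{\left(-4 \right)}\right) + J = \left(\frac{1}{-210} - 9\right) - 150 = \left(- \frac{1}{210} - 9\right) - 150 = - \frac{1891}{210} - 150 = - \frac{33391}{210}$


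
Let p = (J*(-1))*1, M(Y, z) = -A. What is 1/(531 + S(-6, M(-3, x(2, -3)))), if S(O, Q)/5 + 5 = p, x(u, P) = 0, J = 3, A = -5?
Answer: 1/491 ≈ 0.0020367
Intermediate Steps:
M(Y, z) = 5 (M(Y, z) = -1*(-5) = 5)
p = -3 (p = (3*(-1))*1 = -3*1 = -3)
S(O, Q) = -40 (S(O, Q) = -25 + 5*(-3) = -25 - 15 = -40)
1/(531 + S(-6, M(-3, x(2, -3)))) = 1/(531 - 40) = 1/491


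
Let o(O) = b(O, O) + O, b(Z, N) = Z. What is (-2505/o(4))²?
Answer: 6275025/64 ≈ 98047.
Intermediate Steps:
o(O) = 2*O (o(O) = O + O = 2*O)
(-2505/o(4))² = (-2505/(2*4))² = (-2505/8)² = 6275025/64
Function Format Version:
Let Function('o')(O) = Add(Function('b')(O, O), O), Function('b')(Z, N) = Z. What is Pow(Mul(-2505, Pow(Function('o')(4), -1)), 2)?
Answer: Rational(6275025, 64) ≈ 98047.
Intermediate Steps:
Function('o')(O) = Mul(2, O) (Function('o')(O) = Add(O, O) = Mul(2, O))
Pow(Mul(-2505, Pow(Function('o')(4), -1)), 2) = Pow(Mul(-2505, Pow(Mul(2, 4), -1)), 2) = Pow(Mul(-2505, Pow(8, -1)), 2) = Pow(Mul(-2505, Rational(1, 8)), 2) = Pow(Rational(-2505, 8), 2) = Rational(6275025, 64)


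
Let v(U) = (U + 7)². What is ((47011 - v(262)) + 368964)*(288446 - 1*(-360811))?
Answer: 223093794798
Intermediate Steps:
v(U) = (7 + U)²
((47011 - v(262)) + 368964)*(288446 - 1*(-360811)) = ((47011 - (7 + 262)²) + 368964)*(288446 - 1*(-360811)) = ((47011 - 1*269²) + 368964)*(288446 + 360811) = ((47011 - 1*72361) + 368964)*649257 = ((47011 - 72361) + 368964)*649257 = (-25350 + 368964)*649257 = 343614*649257 = 223093794798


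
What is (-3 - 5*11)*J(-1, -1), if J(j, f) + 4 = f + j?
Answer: 348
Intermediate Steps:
J(j, f) = -4 + f + j (J(j, f) = -4 + (f + j) = -4 + f + j)
(-3 - 5*11)*J(-1, -1) = (-3 - 5*11)*(-4 - 1 - 1) = (-3 - 55)*(-6) = -58*(-6) = 348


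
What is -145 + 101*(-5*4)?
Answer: -2165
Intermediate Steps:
-145 + 101*(-5*4) = -145 + 101*(-20) = -145 - 2020 = -2165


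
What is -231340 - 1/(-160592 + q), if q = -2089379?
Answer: -520508291139/2249971 ≈ -2.3134e+5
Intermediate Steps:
-231340 - 1/(-160592 + q) = -231340 - 1/(-160592 - 2089379) = -231340 - 1/(-2249971) = -231340 - 1*(-1/2249971) = -231340 + 1/2249971 = -520508291139/2249971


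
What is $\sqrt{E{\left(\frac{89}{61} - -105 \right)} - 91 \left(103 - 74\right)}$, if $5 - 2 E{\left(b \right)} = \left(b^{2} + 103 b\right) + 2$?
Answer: $\frac{i \sqrt{205204226}}{122} \approx 117.42 i$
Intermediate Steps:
$E{\left(b \right)} = \frac{3}{2} - \frac{103 b}{2} - \frac{b^{2}}{2}$ ($E{\left(b \right)} = \frac{5}{2} - \frac{\left(b^{2} + 103 b\right) + 2}{2} = \frac{5}{2} - \frac{2 + b^{2} + 103 b}{2} = \frac{5}{2} - \left(1 + \frac{b^{2}}{2} + \frac{103 b}{2}\right) = \frac{3}{2} - \frac{103 b}{2} - \frac{b^{2}}{2}$)
$\sqrt{E{\left(\frac{89}{61} - -105 \right)} - 91 \left(103 - 74\right)} = \sqrt{\left(\frac{3}{2} - \frac{103 \left(\frac{89}{61} - -105\right)}{2} - \frac{\left(\frac{89}{61} - -105\right)^{2}}{2}\right) - 91 \left(103 - 74\right)} = \sqrt{\left(\frac{3}{2} - \frac{103 \left(89 \cdot \frac{1}{61} + 105\right)}{2} - \frac{\left(89 \cdot \frac{1}{61} + 105\right)^{2}}{2}\right) - 2639} = \sqrt{\left(\frac{3}{2} - \frac{103 \left(\frac{89}{61} + 105\right)}{2} - \frac{\left(\frac{89}{61} + 105\right)^{2}}{2}\right) - 2639} = \sqrt{\left(\frac{3}{2} - \frac{334441}{61} - \frac{\left(\frac{6494}{61}\right)^{2}}{2}\right) - 2639} = \sqrt{\left(\frac{3}{2} - \frac{334441}{61} - \frac{21086018}{3721}\right) - 2639} = \sqrt{- \frac{82962675}{7442} - 2639} = \sqrt{- \frac{102602113}{7442}} = \frac{i \sqrt{205204226}}{122}$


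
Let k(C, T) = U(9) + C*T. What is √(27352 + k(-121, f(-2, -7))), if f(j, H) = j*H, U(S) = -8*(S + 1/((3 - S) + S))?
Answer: 5*√9210/3 ≈ 159.95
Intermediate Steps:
U(S) = -8/3 - 8*S (U(S) = -8*(S + 1/3) = -8*(S + ⅓) = -8*(⅓ + S) = -8/3 - 8*S)
f(j, H) = H*j
k(C, T) = -224/3 + C*T (k(C, T) = (-8/3 - 8*9) + C*T = (-8/3 - 72) + C*T = -224/3 + C*T)
√(27352 + k(-121, f(-2, -7))) = √(27352 + (-224/3 - (-847)*(-2))) = √(27352 + (-224/3 - 121*14)) = √(27352 + (-224/3 - 1694)) = √(27352 - 5306/3) = √(76750/3) = 5*√9210/3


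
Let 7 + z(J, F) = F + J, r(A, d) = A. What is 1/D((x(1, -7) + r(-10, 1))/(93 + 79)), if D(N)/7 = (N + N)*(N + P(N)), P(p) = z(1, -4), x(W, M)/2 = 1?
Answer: 1849/12096 ≈ 0.15286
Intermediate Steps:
z(J, F) = -7 + F + J (z(J, F) = -7 + (F + J) = -7 + F + J)
x(W, M) = 2 (x(W, M) = 2*1 = 2)
P(p) = -10 (P(p) = -7 - 4 + 1 = -10)
D(N) = 14*N*(-10 + N) (D(N) = 7*((N + N)*(N - 10)) = 7*((2*N)*(-10 + N)) = 7*(2*N*(-10 + N)) = 14*N*(-10 + N))
1/D((x(1, -7) + r(-10, 1))/(93 + 79)) = 1/(14*((2 - 10)/(93 + 79))*(-10 + (2 - 10)/(93 + 79))) = 1/(14*(-8/172)*(-10 - 8/172)) = 1/(14*(-8*1/172)*(-10 - 8*1/172)) = 1/(14*(-2/43)*(-10 - 2/43)) = 1/(14*(-2/43)*(-432/43)) = 1/(12096/1849) = 1849/12096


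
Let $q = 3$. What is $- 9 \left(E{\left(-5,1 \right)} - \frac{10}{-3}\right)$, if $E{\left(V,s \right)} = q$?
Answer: $-57$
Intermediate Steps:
$E{\left(V,s \right)} = 3$
$- 9 \left(E{\left(-5,1 \right)} - \frac{10}{-3}\right) = - 9 \left(3 - \frac{10}{-3}\right) = - 9 \left(3 - - \frac{10}{3}\right) = - 9 \left(3 + \frac{10}{3}\right) = \left(-9\right) \frac{19}{3} = -57$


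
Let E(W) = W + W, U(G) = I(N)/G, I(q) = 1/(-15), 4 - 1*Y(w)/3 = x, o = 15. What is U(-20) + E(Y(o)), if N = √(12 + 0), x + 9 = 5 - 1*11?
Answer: 34201/300 ≈ 114.00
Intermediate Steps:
x = -15 (x = -9 + (5 - 1*11) = -9 + (5 - 11) = -9 - 6 = -15)
Y(w) = 57 (Y(w) = 12 - 3*(-15) = 12 + 45 = 57)
N = 2*√3 (N = √12 = 2*√3 ≈ 3.4641)
I(q) = -1/15
U(G) = -1/(15*G)
E(W) = 2*W
U(-20) + E(Y(o)) = -1/15/(-20) + 2*57 = -1/15*(-1/20) + 114 = 1/300 + 114 = 34201/300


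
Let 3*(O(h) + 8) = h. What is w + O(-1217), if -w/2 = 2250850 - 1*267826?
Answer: -11899385/3 ≈ -3.9665e+6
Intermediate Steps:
O(h) = -8 + h/3
w = -3966048 (w = -2*(2250850 - 1*267826) = -2*(2250850 - 267826) = -2*1983024 = -3966048)
w + O(-1217) = -3966048 + (-8 + (⅓)*(-1217)) = -3966048 + (-8 - 1217/3) = -3966048 - 1241/3 = -11899385/3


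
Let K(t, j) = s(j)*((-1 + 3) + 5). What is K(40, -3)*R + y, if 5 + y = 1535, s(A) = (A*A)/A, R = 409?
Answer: -7059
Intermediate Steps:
s(A) = A (s(A) = A²/A = A)
y = 1530 (y = -5 + 1535 = 1530)
K(t, j) = 7*j (K(t, j) = j*((-1 + 3) + 5) = j*(2 + 5) = j*7 = 7*j)
K(40, -3)*R + y = (7*(-3))*409 + 1530 = -21*409 + 1530 = -8589 + 1530 = -7059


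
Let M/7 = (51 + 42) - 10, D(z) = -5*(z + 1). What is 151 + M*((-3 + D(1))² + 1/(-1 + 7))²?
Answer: 598566161/36 ≈ 1.6627e+7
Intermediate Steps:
D(z) = -5 - 5*z (D(z) = -5*(1 + z) = -5 - 5*z)
M = 581 (M = 7*((51 + 42) - 10) = 7*(93 - 10) = 7*83 = 581)
151 + M*((-3 + D(1))² + 1/(-1 + 7))² = 151 + 581*((-3 + (-5 - 5*1))² + 1/(-1 + 7))² = 151 + 581*((-3 + (-5 - 5))² + 1/6)² = 151 + 581*((-3 - 10)² + ⅙)² = 151 + 581*((-13)² + ⅙)² = 151 + 581*(169 + ⅙)² = 151 + 581*(1015/6)² = 151 + 581*(1030225/36) = 151 + 598560725/36 = 598566161/36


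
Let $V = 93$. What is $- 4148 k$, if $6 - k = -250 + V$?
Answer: $-676124$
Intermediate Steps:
$k = 163$ ($k = 6 - \left(-250 + 93\right) = 6 - -157 = 6 + 157 = 163$)
$- 4148 k = \left(-4148\right) 163 = -676124$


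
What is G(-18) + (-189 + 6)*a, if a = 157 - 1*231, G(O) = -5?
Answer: 13537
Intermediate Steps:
a = -74 (a = 157 - 231 = -74)
G(-18) + (-189 + 6)*a = -5 + (-189 + 6)*(-74) = -5 - 183*(-74) = -5 + 13542 = 13537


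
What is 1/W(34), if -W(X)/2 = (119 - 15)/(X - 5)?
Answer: -29/208 ≈ -0.13942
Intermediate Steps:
W(X) = -208/(-5 + X) (W(X) = -2*(119 - 15)/(X - 5) = -208/(-5 + X))
1/W(34) = 1/(-208/(-5 + 34)) = 1/(-208/29) = -29/208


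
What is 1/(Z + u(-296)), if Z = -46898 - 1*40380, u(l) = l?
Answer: -1/87574 ≈ -1.1419e-5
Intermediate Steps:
Z = -87278 (Z = -46898 - 40380 = -87278)
1/(Z + u(-296)) = 1/(-87278 - 296) = 1/(-87574) = -1/87574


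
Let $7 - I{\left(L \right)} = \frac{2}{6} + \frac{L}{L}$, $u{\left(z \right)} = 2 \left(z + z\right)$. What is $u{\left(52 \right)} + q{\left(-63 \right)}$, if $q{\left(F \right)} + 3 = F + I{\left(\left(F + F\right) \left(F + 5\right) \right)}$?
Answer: $\frac{443}{3} \approx 147.67$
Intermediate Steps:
$u{\left(z \right)} = 4 z$ ($u{\left(z \right)} = 2 \cdot 2 z = 4 z$)
$I{\left(L \right)} = \frac{17}{3}$ ($I{\left(L \right)} = 7 - \left(\frac{2}{6} + \frac{L}{L}\right) = 7 - \left(2 \cdot \frac{1}{6} + 1\right) = 7 - \left(\frac{1}{3} + 1\right) = 7 - \frac{4}{3} = \frac{17}{3}$)
$q{\left(F \right)} = \frac{8}{3} + F$ ($q{\left(F \right)} = -3 + \left(F + \frac{17}{3}\right) = -3 + \left(\frac{17}{3} + F\right) = \frac{8}{3} + F$)
$u{\left(52 \right)} + q{\left(-63 \right)} = 4 \cdot 52 + \left(\frac{8}{3} - 63\right) = 208 - \frac{181}{3} = \frac{443}{3}$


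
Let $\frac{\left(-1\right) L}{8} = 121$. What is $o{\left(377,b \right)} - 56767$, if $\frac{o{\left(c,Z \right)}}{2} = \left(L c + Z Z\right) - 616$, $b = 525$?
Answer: $-236621$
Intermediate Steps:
$L = -968$ ($L = \left(-8\right) 121 = -968$)
$o{\left(c,Z \right)} = -1232 - 1936 c + 2 Z^{2}$ ($o{\left(c,Z \right)} = 2 \left(\left(- 968 c + Z Z\right) - 616\right) = 2 \left(\left(- 968 c + Z^{2}\right) - 616\right) = 2 \left(\left(Z^{2} - 968 c\right) - 616\right) = 2 \left(-616 + Z^{2} - 968 c\right) = -1232 - 1936 c + 2 Z^{2}$)
$o{\left(377,b \right)} - 56767 = \left(-1232 - 729872 + 2 \cdot 525^{2}\right) - 56767 = \left(-1232 - 729872 + 2 \cdot 275625\right) - 56767 = \left(-1232 - 729872 + 551250\right) - 56767 = -179854 - 56767 = -236621$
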